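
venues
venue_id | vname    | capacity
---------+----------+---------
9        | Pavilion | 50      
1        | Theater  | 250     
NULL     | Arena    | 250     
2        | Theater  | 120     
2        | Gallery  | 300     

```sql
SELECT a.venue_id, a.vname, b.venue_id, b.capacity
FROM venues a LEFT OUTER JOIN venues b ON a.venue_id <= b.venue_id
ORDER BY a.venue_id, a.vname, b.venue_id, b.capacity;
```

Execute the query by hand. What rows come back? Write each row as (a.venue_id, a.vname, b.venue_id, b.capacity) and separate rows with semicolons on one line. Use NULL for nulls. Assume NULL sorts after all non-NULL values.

(1, Theater, 1, 250); (1, Theater, 2, 120); (1, Theater, 2, 300); (1, Theater, 9, 50); (2, Gallery, 2, 120); (2, Gallery, 2, 300); (2, Gallery, 9, 50); (2, Theater, 2, 120); (2, Theater, 2, 300); (2, Theater, 9, 50); (9, Pavilion, 9, 50); (NULL, Arena, NULL, NULL)

LEFT JOIN keeps every row from `venues a`; unmatched rows get NULL for `venues b`'s columns.
Matching on a.venue_id <= b.venue_id. A NULL in a compared column never satisfies the condition.
- a[0] venue_id=9 → 1 match(es) in b → 1 row(s).
- a[1] venue_id=1 → 4 match(es) in b → 4 row(s).
- a[2] venue_id=NULL → no match; kept with NULLs on the b side.
- a[3] venue_id=2 → 3 match(es) in b → 3 row(s).
- a[4] venue_id=2 → 3 match(es) in b → 3 row(s).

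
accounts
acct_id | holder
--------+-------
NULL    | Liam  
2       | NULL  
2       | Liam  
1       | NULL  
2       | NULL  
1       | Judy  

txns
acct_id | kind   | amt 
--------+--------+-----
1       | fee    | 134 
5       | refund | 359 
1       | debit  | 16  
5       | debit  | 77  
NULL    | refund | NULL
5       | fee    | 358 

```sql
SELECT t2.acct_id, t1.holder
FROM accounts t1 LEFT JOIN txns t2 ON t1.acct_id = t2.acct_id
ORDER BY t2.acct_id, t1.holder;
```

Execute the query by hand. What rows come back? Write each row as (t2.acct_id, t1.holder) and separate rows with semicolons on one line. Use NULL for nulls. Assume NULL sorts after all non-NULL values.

(1, Judy); (1, Judy); (1, NULL); (1, NULL); (NULL, Liam); (NULL, Liam); (NULL, NULL); (NULL, NULL)

LEFT JOIN keeps every row from `accounts`; unmatched rows get NULL for `txns`'s columns.
Matching on t1.acct_id = t2.acct_id. A NULL in a compared column never satisfies the condition.
Matched pairs: 4; unmatched t1 rows kept: 4.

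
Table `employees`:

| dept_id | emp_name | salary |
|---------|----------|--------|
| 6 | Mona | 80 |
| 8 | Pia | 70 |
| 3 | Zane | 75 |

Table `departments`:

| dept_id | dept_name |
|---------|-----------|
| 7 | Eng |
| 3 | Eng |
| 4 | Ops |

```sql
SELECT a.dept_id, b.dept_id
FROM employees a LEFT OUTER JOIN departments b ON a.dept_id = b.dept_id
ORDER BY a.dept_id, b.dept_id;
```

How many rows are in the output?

LEFT JOIN keeps every row from `employees`; unmatched rows get NULL for `departments`'s columns.
Matching on a.dept_id = b.dept_id.
Matched pairs: 1; unmatched a rows kept: 2.
Total: 1 matched + 2 padded = 3 rows.

3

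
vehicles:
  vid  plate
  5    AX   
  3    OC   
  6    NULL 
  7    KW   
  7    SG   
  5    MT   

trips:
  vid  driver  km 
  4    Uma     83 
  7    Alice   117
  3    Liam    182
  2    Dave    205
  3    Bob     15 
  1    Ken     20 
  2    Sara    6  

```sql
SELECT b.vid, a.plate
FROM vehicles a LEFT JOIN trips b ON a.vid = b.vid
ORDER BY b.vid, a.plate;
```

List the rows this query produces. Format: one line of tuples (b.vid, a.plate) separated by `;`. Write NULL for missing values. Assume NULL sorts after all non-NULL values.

(3, OC); (3, OC); (7, KW); (7, SG); (NULL, AX); (NULL, MT); (NULL, NULL)

LEFT JOIN keeps every row from `vehicles`; unmatched rows get NULL for `trips`'s columns.
Matching on a.vid = b.vid.
- a row (vid=5): no match → kept, b columns NULL.
- a row (vid=3): matches 2 b row(s) → 2 output row(s).
- a row (vid=6): no match → kept, b columns NULL.
- a row (vid=7): matches 1 b row(s) → 1 output row(s).
- a row (vid=7): matches 1 b row(s) → 1 output row(s).
- a row (vid=5): no match → kept, b columns NULL.
After projecting and ordering:
b.vid | a.plate
3 | OC
3 | OC
7 | KW
7 | SG
NULL | AX
NULL | MT
NULL | NULL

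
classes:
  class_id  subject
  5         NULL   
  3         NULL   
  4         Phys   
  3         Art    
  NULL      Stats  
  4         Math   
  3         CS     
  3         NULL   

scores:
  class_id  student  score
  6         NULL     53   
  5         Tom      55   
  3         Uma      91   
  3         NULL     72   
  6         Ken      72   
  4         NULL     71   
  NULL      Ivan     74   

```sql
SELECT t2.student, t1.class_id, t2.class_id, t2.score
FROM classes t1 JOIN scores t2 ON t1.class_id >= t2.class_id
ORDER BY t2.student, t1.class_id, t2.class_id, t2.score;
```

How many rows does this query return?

18

INNER JOIN keeps only pairs where the ON condition holds.
Matching on t1.class_id >= t2.class_id. A NULL in a compared column never satisfies the condition.
Matched pairs: 18.
Total: 18 rows.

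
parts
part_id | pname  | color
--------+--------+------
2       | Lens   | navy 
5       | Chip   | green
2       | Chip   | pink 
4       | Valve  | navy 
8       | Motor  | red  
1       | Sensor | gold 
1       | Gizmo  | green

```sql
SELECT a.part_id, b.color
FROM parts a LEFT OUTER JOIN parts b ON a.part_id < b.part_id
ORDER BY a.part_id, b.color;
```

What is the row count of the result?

LEFT JOIN keeps every row from `parts a`; unmatched rows get NULL for `parts b`'s columns.
Matching on a.part_id < b.part_id.
Matched pairs: 19; unmatched a rows kept: 1.
Total: 19 matched + 1 padded = 20 rows.

20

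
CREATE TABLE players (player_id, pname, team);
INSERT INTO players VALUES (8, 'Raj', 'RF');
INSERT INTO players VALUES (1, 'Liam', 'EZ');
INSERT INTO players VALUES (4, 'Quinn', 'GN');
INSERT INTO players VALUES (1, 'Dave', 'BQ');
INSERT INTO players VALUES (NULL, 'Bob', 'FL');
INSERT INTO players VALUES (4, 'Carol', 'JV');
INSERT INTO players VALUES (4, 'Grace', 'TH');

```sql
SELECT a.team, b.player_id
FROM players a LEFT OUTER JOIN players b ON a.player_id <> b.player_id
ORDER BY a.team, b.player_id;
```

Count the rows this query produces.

23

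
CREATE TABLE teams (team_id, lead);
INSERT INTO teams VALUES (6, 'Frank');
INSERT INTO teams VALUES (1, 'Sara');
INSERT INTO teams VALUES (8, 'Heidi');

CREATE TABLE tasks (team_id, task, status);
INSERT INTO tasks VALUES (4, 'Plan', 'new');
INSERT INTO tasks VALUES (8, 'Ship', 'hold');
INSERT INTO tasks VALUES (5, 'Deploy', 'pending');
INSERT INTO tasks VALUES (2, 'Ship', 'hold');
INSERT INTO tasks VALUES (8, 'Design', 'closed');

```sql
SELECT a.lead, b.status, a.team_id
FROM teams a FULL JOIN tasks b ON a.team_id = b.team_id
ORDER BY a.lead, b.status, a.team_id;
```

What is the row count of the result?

FULL OUTER JOIN keeps every row from both sides; unmatched rows get NULL for the other side's columns.
Matching on a.team_id = b.team_id.
Matched pairs: 2; unmatched a rows kept: 2; unmatched b rows kept: 3.
Total: 2 matched + 5 padded = 7 rows.

7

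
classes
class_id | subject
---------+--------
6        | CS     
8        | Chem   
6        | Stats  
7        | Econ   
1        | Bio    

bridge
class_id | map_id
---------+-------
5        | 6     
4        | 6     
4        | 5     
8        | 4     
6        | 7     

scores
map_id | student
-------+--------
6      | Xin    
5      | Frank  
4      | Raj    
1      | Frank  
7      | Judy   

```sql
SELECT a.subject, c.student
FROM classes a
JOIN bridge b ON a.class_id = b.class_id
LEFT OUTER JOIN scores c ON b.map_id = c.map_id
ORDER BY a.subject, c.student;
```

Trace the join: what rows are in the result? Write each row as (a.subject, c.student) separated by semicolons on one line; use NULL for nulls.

Step 1 — a INNER JOIN b on class_id → 3 row(s).
Then LEFT JOIN `scores c` on map_id: each of those 3 rows is kept; rows whose b.map_id has no match in c get NULL for c's columns.

(CS, Judy); (Chem, Raj); (Stats, Judy)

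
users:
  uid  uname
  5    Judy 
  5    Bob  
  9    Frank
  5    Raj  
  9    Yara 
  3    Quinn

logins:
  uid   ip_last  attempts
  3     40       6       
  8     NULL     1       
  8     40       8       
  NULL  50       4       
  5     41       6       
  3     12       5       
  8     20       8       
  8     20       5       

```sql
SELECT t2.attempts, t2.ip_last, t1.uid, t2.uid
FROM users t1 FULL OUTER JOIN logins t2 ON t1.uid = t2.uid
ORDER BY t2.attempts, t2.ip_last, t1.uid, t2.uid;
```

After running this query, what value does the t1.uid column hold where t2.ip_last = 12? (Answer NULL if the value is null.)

FULL OUTER JOIN keeps every row from both sides; unmatched rows get NULL for the other side's columns.
Matching on t1.uid = t2.uid. A NULL in a compared column never satisfies the condition.
- t1 row (uid=5): matches 1 t2 row(s) → 1 output row(s).
- t1 row (uid=5): matches 1 t2 row(s) → 1 output row(s).
- t1 row (uid=9): no match → kept, t2 columns NULL.
- t1 row (uid=5): matches 1 t2 row(s) → 1 output row(s).
- t1 row (uid=9): no match → kept, t2 columns NULL.
- t1 row (uid=3): matches 2 t2 row(s) → 2 output row(s).
- 5 t2 row(s) had no t1 match → kept, t1 columns NULL.

3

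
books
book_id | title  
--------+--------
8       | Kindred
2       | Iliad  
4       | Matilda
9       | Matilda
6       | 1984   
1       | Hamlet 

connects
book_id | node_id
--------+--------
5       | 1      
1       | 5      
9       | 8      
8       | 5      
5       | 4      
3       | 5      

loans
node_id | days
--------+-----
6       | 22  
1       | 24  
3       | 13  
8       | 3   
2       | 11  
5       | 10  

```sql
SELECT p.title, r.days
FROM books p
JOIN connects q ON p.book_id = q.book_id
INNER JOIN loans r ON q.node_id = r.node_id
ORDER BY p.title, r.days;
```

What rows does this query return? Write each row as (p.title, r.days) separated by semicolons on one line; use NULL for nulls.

Step 1 — p INNER JOIN q on book_id → 3 row(s).
Then INNER JOIN `loans r` on node_id: keep only rows whose q.node_id appears in r.

(Hamlet, 10); (Kindred, 10); (Matilda, 3)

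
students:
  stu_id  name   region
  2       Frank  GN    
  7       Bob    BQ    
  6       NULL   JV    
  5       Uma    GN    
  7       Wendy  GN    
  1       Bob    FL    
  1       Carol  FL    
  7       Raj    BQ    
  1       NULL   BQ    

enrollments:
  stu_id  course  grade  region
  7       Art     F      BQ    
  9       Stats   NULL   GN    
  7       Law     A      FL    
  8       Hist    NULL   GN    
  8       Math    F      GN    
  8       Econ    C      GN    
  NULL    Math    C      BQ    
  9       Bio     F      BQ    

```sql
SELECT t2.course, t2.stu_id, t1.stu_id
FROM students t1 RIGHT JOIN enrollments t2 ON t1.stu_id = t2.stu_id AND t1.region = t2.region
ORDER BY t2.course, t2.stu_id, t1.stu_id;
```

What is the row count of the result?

RIGHT JOIN keeps every row from `enrollments`; unmatched rows get NULL for `students`'s columns.
Matching on t1.stu_id = t2.stu_id AND t1.region = t2.region. A NULL in a compared column never satisfies the condition.
- t1[0] stu_id=2, region=GN → no match.
- t1[1] stu_id=7, region=BQ → 1 match(es) in t2 → 1 row(s).
- t1[2] stu_id=6, region=JV → no match.
- t1[3] stu_id=5, region=GN → no match.
- t1[4] stu_id=7, region=GN → no match.
- t1[5] stu_id=1, region=FL → no match.
- t1[6] stu_id=1, region=FL → no match.
- t1[7] stu_id=7, region=BQ → 1 match(es) in t2 → 1 row(s).
- t1[8] stu_id=1, region=BQ → no match.
- 7 t2 row(s) had no t1 match → kept, t1 columns NULL.
Total: 2 matched + 7 padded = 9 rows.

9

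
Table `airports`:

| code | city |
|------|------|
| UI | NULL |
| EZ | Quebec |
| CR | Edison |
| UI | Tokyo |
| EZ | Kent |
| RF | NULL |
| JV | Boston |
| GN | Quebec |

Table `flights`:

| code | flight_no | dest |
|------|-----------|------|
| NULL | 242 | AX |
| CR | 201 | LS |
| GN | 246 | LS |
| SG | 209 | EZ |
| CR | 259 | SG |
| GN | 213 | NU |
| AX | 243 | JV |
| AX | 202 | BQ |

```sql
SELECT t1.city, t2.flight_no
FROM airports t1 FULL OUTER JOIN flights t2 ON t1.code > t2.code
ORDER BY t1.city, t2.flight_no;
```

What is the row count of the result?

41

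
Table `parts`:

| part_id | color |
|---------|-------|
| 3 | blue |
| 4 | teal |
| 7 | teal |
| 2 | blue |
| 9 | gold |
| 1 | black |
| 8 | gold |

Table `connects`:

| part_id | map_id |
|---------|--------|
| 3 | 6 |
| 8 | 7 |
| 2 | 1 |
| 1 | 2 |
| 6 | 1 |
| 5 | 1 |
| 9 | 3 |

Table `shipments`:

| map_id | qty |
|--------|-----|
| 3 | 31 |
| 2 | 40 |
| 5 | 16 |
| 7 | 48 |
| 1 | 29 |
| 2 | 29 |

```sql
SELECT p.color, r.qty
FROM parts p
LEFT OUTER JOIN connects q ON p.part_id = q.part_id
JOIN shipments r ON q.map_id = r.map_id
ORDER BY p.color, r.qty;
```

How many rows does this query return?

Step 1 — p LEFT JOIN q on part_id → 7 row(s).
Then INNER JOIN `shipments r` on map_id: keep only rows whose q.map_id appears in r.
Result: 5 row(s).

5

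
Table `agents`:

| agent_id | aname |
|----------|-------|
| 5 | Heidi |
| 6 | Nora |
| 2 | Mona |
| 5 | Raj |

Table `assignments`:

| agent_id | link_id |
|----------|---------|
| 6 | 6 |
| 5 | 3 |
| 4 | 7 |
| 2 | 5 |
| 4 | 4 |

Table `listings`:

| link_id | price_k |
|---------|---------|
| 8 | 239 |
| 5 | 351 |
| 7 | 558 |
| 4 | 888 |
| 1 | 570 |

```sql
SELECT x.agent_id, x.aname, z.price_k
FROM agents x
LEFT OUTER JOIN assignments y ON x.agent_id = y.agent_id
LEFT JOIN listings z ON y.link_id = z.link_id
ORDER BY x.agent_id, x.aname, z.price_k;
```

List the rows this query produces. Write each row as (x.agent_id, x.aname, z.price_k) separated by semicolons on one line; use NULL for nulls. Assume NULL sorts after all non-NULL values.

Step 1 — x LEFT JOIN y on agent_id → 4 row(s).
Then LEFT JOIN `listings z` on link_id: each of those 4 rows is kept; rows whose y.link_id has no match in z get NULL for z's columns.

(2, Mona, 351); (5, Heidi, NULL); (5, Raj, NULL); (6, Nora, NULL)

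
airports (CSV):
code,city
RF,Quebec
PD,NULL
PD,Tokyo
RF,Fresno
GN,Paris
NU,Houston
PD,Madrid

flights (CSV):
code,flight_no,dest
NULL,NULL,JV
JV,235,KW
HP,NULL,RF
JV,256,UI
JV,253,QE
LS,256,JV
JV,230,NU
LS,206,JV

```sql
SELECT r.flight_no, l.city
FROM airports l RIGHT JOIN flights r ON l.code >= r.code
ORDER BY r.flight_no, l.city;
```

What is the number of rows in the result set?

RIGHT JOIN keeps every row from `flights`; unmatched rows get NULL for `airports`'s columns.
Matching on l.code >= r.code. A NULL in a compared column never satisfies the condition.
- l[0] code=RF → 7 match(es) in r → 7 row(s).
- l[1] code=PD → 7 match(es) in r → 7 row(s).
- l[2] code=PD → 7 match(es) in r → 7 row(s).
- l[3] code=RF → 7 match(es) in r → 7 row(s).
- l[4] code=GN → no match.
- l[5] code=NU → 7 match(es) in r → 7 row(s).
- l[6] code=PD → 7 match(es) in r → 7 row(s).
- 1 row(s) from r found no l partner → padded with NULL.
Total: 42 matched + 1 padded = 43 rows.

43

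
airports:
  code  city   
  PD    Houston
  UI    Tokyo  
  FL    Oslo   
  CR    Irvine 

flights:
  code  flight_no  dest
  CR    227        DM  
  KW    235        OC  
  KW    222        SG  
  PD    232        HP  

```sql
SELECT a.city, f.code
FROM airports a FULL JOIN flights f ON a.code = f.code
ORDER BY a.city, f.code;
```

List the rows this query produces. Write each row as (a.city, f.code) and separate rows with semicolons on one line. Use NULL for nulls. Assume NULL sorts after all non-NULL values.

(Houston, PD); (Irvine, CR); (Oslo, NULL); (Tokyo, NULL); (NULL, KW); (NULL, KW)

FULL OUTER JOIN keeps every row from both sides; unmatched rows get NULL for the other side's columns.
Matching on a.code = f.code.
- code=PD: 1 matching f row(s), so 1 row(s) emitted.
- code=UI: no f row matches, row kept with f columns NULL.
- code=FL: no f row matches, row kept with f columns NULL.
- code=CR: 1 matching f row(s), so 1 row(s) emitted.
- plus 2 unmatched f row(s), each kept with NULL a columns.
After projecting and ordering:
a.city | f.code
Houston | PD
Irvine | CR
Oslo | NULL
Tokyo | NULL
NULL | KW
NULL | KW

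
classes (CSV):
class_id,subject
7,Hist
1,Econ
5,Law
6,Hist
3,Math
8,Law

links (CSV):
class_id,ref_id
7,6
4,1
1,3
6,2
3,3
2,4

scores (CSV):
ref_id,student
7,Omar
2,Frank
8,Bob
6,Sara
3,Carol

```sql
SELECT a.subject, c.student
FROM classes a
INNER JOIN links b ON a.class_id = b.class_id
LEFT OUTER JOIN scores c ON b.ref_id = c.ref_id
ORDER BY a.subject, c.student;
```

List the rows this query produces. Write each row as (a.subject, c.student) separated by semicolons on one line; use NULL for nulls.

(Econ, Carol); (Hist, Frank); (Hist, Sara); (Math, Carol)

Joins associate left-to-right: classes INNER JOIN links on class_id gives 4 intermediate row(s).
Then LEFT JOIN `scores c` on ref_id: each of those 4 rows is kept; rows whose b.ref_id has no match in c get NULL for c's columns.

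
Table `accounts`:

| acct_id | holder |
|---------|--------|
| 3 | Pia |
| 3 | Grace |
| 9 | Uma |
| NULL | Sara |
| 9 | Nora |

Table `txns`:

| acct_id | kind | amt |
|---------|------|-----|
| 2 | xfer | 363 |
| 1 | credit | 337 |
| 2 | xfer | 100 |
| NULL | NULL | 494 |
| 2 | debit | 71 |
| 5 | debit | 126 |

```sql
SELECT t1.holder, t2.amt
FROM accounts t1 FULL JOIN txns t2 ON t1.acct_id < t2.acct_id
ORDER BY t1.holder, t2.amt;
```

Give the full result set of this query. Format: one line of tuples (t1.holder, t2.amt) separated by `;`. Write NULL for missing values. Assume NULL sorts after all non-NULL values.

(Grace, 126); (Nora, NULL); (Pia, 126); (Sara, NULL); (Uma, NULL); (NULL, 71); (NULL, 100); (NULL, 337); (NULL, 363); (NULL, 494)

FULL OUTER JOIN keeps every row from both sides; unmatched rows get NULL for the other side's columns.
Matching on t1.acct_id < t2.acct_id. A NULL in a compared column never satisfies the condition.
Matched pairs: 2; unmatched t1 rows kept: 3; unmatched t2 rows kept: 5.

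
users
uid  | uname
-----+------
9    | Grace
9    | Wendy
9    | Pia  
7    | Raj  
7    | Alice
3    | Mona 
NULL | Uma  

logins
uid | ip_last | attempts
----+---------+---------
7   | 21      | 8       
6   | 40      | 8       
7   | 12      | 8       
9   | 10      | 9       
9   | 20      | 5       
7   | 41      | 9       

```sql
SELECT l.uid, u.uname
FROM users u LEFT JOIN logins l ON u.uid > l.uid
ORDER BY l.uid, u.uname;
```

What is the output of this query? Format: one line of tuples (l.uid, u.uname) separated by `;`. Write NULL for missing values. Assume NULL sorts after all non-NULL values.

LEFT JOIN keeps every row from `users`; unmatched rows get NULL for `logins`'s columns.
Matching on u.uid > l.uid. A NULL in a compared column never satisfies the condition.
- u (uid=9) pairs with 4 row(s) of l.
- u (uid=9) pairs with 4 row(s) of l.
- u (uid=9) pairs with 4 row(s) of l.
- u (uid=7) pairs with 1 row(s) of l.
- u (uid=7) pairs with 1 row(s) of l.
- u (uid=3) has no partner → padded with NULL.
- u (uid=NULL) has no partner → padded with NULL.

(6, Alice); (6, Grace); (6, Pia); (6, Raj); (6, Wendy); (7, Grace); (7, Grace); (7, Grace); (7, Pia); (7, Pia); (7, Pia); (7, Wendy); (7, Wendy); (7, Wendy); (NULL, Mona); (NULL, Uma)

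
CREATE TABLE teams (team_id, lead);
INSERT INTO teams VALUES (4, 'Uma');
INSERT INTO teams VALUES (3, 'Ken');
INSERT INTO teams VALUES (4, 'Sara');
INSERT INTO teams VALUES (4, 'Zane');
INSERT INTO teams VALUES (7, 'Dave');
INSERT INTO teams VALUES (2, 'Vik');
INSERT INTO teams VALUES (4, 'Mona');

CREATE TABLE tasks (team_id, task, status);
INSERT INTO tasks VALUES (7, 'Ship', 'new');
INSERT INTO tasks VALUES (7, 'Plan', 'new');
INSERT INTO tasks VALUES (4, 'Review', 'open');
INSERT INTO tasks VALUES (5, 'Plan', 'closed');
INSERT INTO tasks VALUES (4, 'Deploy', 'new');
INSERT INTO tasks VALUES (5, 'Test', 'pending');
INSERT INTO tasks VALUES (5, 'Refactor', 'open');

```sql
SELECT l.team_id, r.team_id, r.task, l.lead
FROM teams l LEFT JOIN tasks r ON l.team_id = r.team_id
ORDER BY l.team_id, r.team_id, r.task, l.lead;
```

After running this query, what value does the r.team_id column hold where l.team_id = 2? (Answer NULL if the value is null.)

LEFT JOIN keeps every row from `teams`; unmatched rows get NULL for `tasks`'s columns.
Matching on l.team_id = r.team_id.
Matched pairs: 10; unmatched l rows kept: 2.

NULL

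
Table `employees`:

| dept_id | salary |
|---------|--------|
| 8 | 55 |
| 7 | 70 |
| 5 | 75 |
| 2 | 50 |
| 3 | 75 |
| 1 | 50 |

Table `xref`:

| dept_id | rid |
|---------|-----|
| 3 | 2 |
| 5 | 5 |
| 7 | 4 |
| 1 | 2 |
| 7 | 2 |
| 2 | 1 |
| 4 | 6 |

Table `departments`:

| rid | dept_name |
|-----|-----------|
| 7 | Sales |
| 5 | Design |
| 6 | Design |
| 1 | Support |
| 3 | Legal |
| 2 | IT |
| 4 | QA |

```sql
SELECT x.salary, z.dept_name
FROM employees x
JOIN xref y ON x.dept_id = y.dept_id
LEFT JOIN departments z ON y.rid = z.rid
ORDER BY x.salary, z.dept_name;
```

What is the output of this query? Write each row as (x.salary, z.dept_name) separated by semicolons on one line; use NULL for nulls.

Joins associate left-to-right: employees INNER JOIN xref on dept_id gives 6 intermediate row(s).
Then LEFT JOIN `departments z` on rid: each of those 6 rows is kept; rows whose y.rid has no match in z get NULL for z's columns.

(50, IT); (50, Support); (70, IT); (70, QA); (75, Design); (75, IT)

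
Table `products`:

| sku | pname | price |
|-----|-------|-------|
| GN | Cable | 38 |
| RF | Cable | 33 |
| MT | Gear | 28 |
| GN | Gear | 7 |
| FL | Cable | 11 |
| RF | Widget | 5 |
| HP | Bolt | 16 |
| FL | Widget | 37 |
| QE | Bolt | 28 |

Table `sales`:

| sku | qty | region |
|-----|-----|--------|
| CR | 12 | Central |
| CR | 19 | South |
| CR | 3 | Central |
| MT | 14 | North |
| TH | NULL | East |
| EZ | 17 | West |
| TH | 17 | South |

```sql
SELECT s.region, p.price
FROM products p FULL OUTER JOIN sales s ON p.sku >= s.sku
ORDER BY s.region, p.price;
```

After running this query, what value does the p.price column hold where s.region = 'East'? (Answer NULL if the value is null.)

NULL

FULL OUTER JOIN keeps every row from both sides; unmatched rows get NULL for the other side's columns.
Matching on p.sku >= s.sku.
- p[0] sku=GN → 4 match(es) in s → 4 row(s).
- p[1] sku=RF → 5 match(es) in s → 5 row(s).
- p[2] sku=MT → 5 match(es) in s → 5 row(s).
- p[3] sku=GN → 4 match(es) in s → 4 row(s).
- p[4] sku=FL → 4 match(es) in s → 4 row(s).
- p[5] sku=RF → 5 match(es) in s → 5 row(s).
- p[6] sku=HP → 4 match(es) in s → 4 row(s).
- p[7] sku=FL → 4 match(es) in s → 4 row(s).
- p[8] sku=QE → 5 match(es) in s → 5 row(s).
- plus 2 unmatched s row(s), each kept with NULL p columns.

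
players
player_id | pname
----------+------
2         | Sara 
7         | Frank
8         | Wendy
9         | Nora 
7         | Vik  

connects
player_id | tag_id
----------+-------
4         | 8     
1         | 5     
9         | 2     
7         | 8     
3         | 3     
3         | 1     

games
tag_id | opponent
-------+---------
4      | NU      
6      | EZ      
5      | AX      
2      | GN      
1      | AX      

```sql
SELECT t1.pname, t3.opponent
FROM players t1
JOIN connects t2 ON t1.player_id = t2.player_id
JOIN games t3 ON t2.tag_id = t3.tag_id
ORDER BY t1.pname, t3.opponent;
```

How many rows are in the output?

1

Step 1 — t1 INNER JOIN t2 on player_id → 3 row(s).
Then INNER JOIN `games t3` on tag_id: keep only rows whose t2.tag_id appears in t3.
Result: 1 row(s).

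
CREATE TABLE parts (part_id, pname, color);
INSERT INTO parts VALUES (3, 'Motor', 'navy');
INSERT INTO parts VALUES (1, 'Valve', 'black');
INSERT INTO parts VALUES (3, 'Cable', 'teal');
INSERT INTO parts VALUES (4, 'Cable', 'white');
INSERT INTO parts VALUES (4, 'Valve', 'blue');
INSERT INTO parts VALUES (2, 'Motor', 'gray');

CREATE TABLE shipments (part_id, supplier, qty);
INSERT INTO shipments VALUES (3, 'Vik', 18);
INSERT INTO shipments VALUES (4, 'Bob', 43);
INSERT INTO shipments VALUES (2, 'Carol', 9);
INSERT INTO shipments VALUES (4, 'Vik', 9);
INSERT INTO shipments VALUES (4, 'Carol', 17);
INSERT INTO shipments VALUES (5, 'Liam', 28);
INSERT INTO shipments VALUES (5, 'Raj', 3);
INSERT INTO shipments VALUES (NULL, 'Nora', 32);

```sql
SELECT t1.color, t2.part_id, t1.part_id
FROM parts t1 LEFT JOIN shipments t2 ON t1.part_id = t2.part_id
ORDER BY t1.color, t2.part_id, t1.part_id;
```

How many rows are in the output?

LEFT JOIN keeps every row from `parts`; unmatched rows get NULL for `shipments`'s columns.
Matching on t1.part_id = t2.part_id. A NULL in a compared column never satisfies the condition.
- t1 row (part_id=3): matches 1 t2 row(s) → 1 output row(s).
- t1 row (part_id=1): no match → kept, t2 columns NULL.
- t1 row (part_id=3): matches 1 t2 row(s) → 1 output row(s).
- t1 row (part_id=4): matches 3 t2 row(s) → 3 output row(s).
- t1 row (part_id=4): matches 3 t2 row(s) → 3 output row(s).
- t1 row (part_id=2): matches 1 t2 row(s) → 1 output row(s).
Total: 9 matched + 1 padded = 10 rows.

10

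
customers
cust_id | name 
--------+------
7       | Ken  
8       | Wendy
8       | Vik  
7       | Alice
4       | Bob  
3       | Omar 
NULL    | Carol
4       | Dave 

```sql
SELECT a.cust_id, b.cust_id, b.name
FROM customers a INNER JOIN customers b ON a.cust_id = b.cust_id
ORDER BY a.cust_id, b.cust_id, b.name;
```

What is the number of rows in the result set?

13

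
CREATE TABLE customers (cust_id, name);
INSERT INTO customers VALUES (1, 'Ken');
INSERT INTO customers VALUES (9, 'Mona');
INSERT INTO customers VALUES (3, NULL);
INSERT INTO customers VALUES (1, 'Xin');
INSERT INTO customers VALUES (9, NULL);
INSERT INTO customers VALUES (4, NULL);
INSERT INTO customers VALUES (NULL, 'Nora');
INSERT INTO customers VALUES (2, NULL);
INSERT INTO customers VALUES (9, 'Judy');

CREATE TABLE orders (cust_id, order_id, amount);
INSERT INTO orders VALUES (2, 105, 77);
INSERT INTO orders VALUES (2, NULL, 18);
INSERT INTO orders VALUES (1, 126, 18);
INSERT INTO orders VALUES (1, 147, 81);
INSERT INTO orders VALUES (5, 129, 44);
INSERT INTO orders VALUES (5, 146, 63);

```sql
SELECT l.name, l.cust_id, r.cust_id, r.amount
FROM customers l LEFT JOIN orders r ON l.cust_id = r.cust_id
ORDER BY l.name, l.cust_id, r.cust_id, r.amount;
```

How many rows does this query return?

LEFT JOIN keeps every row from `customers`; unmatched rows get NULL for `orders`'s columns.
Matching on l.cust_id = r.cust_id. A NULL in a compared column never satisfies the condition.
Matched pairs: 6; unmatched l rows kept: 6.
Total: 6 matched + 6 padded = 12 rows.

12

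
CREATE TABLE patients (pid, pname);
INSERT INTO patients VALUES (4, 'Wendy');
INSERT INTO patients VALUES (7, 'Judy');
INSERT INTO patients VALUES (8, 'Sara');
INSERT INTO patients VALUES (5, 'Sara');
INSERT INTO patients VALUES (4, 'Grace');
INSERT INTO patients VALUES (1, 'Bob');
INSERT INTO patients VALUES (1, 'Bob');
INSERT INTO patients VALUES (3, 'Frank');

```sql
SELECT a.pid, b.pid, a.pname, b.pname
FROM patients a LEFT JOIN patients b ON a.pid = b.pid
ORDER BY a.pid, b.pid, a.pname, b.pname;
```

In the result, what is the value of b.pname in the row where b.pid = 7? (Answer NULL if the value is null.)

Judy

LEFT JOIN keeps every row from `patients a`; unmatched rows get NULL for `patients b`'s columns.
Matching on a.pid = b.pid.
Matched pairs: 12; unmatched a rows kept: 0.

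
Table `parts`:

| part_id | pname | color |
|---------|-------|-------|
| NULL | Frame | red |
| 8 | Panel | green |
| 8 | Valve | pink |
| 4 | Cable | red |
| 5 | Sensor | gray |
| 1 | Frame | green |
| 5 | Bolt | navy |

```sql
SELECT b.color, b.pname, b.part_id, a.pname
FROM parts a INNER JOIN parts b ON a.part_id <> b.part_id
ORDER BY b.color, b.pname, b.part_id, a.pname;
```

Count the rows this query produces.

INNER JOIN keeps only pairs where the ON condition holds.
Matching on a.part_id <> b.part_id. A NULL in a compared column never satisfies the condition.
Matched pairs: 26.
Total: 26 rows.

26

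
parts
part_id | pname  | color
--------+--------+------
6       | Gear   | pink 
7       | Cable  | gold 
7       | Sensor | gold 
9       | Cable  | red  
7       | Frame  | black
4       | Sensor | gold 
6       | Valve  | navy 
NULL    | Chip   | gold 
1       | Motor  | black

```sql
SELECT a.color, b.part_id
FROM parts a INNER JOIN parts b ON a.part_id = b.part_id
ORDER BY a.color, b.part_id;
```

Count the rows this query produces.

INNER JOIN keeps only pairs where the ON condition holds.
Matching on a.part_id = b.part_id. A NULL in a compared column never satisfies the condition.
- part_id=6: 2 matching b row(s), so 2 row(s) emitted.
- part_id=7: 3 matching b row(s), so 3 row(s) emitted.
- part_id=7: 3 matching b row(s), so 3 row(s) emitted.
- part_id=9: 1 matching b row(s), so 1 row(s) emitted.
- part_id=7: 3 matching b row(s), so 3 row(s) emitted.
- part_id=4: 1 matching b row(s), so 1 row(s) emitted.
- part_id=6: 2 matching b row(s), so 2 row(s) emitted.
- part_id=NULL: no matching b row, dropped.
- part_id=1: 1 matching b row(s), so 1 row(s) emitted.
Total: 16 rows.

16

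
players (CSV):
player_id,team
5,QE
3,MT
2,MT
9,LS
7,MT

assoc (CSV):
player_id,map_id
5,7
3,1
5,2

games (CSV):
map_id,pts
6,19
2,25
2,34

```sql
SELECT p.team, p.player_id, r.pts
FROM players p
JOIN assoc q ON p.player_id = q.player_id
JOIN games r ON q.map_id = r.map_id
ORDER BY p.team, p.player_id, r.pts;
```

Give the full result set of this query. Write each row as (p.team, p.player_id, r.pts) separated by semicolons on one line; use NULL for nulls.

(QE, 5, 25); (QE, 5, 34)

Step 1 — p INNER JOIN q on player_id → 3 row(s).
Then INNER JOIN `games r` on map_id: keep only rows whose q.map_id appears in r.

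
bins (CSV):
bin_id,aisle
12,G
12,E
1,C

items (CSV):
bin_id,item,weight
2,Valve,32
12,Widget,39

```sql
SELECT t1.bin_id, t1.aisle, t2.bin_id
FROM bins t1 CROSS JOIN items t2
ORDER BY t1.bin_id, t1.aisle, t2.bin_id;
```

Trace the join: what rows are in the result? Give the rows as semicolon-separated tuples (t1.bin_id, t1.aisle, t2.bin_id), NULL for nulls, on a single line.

CROSS JOIN pairs every row of `bins` with every row of `items`: 3 × 2 = 6 rows.
After projecting and ordering:
t1.bin_id | t1.aisle | t2.bin_id
1 | C | 2
1 | C | 12
12 | E | 2
12 | E | 12
12 | G | 2
12 | G | 12

(1, C, 2); (1, C, 12); (12, E, 2); (12, E, 12); (12, G, 2); (12, G, 12)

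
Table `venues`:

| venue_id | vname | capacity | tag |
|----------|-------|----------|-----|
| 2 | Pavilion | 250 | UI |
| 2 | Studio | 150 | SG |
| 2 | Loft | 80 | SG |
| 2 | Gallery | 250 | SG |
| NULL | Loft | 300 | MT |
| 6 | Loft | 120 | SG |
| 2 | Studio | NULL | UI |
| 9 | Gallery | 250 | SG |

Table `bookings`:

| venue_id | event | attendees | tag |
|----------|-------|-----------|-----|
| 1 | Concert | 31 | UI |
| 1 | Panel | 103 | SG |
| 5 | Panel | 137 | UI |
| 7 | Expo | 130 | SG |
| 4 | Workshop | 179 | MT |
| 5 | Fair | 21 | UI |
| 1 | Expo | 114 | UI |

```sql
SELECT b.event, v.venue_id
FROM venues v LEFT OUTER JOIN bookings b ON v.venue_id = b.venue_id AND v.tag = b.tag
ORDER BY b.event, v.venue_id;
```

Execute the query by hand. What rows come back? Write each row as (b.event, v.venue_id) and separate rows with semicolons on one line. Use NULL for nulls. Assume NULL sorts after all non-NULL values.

(NULL, 2); (NULL, 2); (NULL, 2); (NULL, 2); (NULL, 2); (NULL, 6); (NULL, 9); (NULL, NULL)

LEFT JOIN keeps every row from `venues`; unmatched rows get NULL for `bookings`'s columns.
Matching on v.venue_id = b.venue_id AND v.tag = b.tag. A NULL in a compared column never satisfies the condition.
Matched pairs: 0; unmatched v rows kept: 8.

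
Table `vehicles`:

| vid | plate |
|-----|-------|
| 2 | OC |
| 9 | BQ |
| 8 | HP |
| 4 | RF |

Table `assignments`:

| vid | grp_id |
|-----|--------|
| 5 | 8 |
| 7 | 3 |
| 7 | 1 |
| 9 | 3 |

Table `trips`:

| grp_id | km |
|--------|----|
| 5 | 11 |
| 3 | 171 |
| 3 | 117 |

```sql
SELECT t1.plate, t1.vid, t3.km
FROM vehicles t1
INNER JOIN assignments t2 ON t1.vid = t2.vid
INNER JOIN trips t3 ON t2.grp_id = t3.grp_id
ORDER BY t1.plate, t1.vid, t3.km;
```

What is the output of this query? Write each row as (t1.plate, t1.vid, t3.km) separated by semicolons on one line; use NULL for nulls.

(BQ, 9, 117); (BQ, 9, 171)

Joins associate left-to-right: vehicles INNER JOIN assignments on vid gives 1 intermediate row(s).
Then INNER JOIN `trips t3` on grp_id: keep only rows whose t2.grp_id appears in t3.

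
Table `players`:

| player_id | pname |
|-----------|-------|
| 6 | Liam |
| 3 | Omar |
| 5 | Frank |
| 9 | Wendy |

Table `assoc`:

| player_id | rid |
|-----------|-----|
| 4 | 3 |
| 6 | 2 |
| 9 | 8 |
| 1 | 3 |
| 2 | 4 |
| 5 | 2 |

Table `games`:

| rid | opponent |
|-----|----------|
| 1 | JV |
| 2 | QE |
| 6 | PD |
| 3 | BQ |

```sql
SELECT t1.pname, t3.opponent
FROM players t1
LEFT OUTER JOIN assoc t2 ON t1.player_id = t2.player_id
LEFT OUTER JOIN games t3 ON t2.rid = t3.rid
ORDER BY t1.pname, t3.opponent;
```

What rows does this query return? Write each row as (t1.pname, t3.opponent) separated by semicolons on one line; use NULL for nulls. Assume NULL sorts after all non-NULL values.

(Frank, QE); (Liam, QE); (Omar, NULL); (Wendy, NULL)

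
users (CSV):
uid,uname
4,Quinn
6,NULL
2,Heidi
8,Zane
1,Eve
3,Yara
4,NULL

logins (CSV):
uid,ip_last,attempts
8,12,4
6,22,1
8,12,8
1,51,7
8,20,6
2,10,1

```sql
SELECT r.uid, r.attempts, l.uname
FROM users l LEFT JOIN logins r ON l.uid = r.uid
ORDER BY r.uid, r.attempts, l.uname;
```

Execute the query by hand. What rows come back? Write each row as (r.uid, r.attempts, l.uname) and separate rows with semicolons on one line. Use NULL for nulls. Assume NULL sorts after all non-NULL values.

(1, 7, Eve); (2, 1, Heidi); (6, 1, NULL); (8, 4, Zane); (8, 6, Zane); (8, 8, Zane); (NULL, NULL, Quinn); (NULL, NULL, Yara); (NULL, NULL, NULL)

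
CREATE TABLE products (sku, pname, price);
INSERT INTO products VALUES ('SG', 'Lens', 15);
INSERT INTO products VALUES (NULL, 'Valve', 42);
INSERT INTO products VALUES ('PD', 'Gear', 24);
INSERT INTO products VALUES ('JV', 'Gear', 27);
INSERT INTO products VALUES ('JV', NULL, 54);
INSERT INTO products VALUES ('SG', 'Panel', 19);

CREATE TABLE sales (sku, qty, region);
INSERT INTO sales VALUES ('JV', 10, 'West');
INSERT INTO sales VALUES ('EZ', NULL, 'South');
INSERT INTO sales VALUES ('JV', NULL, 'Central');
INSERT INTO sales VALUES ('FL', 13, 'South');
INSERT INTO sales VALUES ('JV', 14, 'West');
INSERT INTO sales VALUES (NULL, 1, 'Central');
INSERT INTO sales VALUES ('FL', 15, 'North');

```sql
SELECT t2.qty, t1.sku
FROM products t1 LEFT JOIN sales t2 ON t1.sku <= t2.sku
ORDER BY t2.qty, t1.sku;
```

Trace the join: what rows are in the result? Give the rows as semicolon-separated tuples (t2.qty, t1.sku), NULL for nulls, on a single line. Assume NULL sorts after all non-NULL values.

LEFT JOIN keeps every row from `products`; unmatched rows get NULL for `sales`'s columns.
Matching on t1.sku <= t2.sku. A NULL in a compared column never satisfies the condition.
Matched pairs: 6; unmatched t1 rows kept: 4.

(10, JV); (10, JV); (14, JV); (14, JV); (NULL, JV); (NULL, JV); (NULL, PD); (NULL, SG); (NULL, SG); (NULL, NULL)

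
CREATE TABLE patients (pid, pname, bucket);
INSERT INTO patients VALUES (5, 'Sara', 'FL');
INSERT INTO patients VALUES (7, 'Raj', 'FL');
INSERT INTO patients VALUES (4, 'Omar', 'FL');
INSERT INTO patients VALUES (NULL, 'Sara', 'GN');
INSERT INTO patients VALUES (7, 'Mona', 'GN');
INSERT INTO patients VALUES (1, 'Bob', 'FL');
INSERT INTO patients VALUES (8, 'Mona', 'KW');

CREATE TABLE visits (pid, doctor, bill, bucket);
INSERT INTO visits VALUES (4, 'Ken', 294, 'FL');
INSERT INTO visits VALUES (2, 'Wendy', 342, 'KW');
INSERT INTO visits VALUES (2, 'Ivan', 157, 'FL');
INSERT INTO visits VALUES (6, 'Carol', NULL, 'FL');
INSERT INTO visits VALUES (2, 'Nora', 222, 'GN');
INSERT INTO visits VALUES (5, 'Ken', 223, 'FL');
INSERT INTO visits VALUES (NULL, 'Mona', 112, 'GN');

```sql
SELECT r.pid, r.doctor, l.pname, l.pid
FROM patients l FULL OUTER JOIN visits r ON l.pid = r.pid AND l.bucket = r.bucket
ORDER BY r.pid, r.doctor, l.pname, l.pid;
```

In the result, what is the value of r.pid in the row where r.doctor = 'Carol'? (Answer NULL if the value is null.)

FULL OUTER JOIN keeps every row from both sides; unmatched rows get NULL for the other side's columns.
Matching on l.pid = r.pid AND l.bucket = r.bucket. A NULL in a compared column never satisfies the condition.
- pid=5, bucket=FL: 1 matching r row(s), so 1 row(s) emitted.
- pid=7, bucket=FL: no r row matches, row kept with r columns NULL.
- pid=4, bucket=FL: 1 matching r row(s), so 1 row(s) emitted.
- pid=NULL, bucket=GN: no r row matches, row kept with r columns NULL.
- pid=7, bucket=GN: no r row matches, row kept with r columns NULL.
- pid=1, bucket=FL: no r row matches, row kept with r columns NULL.
- pid=8, bucket=KW: no r row matches, row kept with r columns NULL.
- plus 5 unmatched r row(s), each kept with NULL l columns.

6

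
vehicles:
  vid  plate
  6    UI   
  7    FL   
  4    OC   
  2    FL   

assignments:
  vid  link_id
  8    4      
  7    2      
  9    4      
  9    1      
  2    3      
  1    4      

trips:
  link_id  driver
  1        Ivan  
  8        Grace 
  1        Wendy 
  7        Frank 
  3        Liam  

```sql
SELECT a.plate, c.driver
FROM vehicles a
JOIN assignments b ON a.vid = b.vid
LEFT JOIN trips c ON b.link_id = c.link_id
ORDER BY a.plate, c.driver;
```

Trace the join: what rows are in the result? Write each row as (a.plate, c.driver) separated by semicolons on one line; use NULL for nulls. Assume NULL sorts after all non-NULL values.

(FL, Liam); (FL, NULL)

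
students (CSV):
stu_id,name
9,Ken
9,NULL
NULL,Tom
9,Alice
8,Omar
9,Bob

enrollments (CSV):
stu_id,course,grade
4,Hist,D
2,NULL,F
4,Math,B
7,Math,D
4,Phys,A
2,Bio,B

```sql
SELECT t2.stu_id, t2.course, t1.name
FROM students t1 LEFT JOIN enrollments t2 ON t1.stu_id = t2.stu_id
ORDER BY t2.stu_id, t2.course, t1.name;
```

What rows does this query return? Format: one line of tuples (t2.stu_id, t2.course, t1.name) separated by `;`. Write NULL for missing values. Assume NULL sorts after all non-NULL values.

(NULL, NULL, Alice); (NULL, NULL, Bob); (NULL, NULL, Ken); (NULL, NULL, Omar); (NULL, NULL, Tom); (NULL, NULL, NULL)

LEFT JOIN keeps every row from `students`; unmatched rows get NULL for `enrollments`'s columns.
Matching on t1.stu_id = t2.stu_id. A NULL in a compared column never satisfies the condition.
- t1 row (stu_id=9): no match → kept, t2 columns NULL.
- t1 row (stu_id=9): no match → kept, t2 columns NULL.
- t1 row (stu_id=NULL): no match → kept, t2 columns NULL.
- t1 row (stu_id=9): no match → kept, t2 columns NULL.
- t1 row (stu_id=8): no match → kept, t2 columns NULL.
- t1 row (stu_id=9): no match → kept, t2 columns NULL.
After projecting and ordering:
t2.stu_id | t2.course | t1.name
NULL | NULL | Alice
NULL | NULL | Bob
NULL | NULL | Ken
NULL | NULL | Omar
NULL | NULL | Tom
NULL | NULL | NULL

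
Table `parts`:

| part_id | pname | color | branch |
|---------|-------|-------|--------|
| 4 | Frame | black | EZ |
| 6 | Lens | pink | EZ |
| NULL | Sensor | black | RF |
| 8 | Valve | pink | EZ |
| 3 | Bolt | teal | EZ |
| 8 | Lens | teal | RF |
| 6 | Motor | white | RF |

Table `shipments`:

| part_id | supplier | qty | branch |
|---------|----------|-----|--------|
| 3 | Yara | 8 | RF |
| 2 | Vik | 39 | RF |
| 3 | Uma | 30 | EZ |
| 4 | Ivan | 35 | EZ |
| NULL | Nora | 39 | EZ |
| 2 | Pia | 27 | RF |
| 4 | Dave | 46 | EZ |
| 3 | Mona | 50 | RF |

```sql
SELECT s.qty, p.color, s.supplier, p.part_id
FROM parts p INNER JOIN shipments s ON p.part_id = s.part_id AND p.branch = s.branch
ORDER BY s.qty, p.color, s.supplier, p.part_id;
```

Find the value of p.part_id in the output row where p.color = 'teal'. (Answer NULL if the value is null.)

3

INNER JOIN keeps only pairs where the ON condition holds.
Matching on p.part_id = s.part_id AND p.branch = s.branch. A NULL in a compared column never satisfies the condition.
- p (part_id=4, branch=EZ) pairs with 2 row(s) of s.
- p (part_id=6, branch=EZ) has no partner → excluded.
- p (part_id=NULL, branch=RF) has no partner → excluded.
- p (part_id=8, branch=EZ) has no partner → excluded.
- p (part_id=3, branch=EZ) pairs with 1 row(s) of s.
- p (part_id=8, branch=RF) has no partner → excluded.
- p (part_id=6, branch=RF) has no partner → excluded.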